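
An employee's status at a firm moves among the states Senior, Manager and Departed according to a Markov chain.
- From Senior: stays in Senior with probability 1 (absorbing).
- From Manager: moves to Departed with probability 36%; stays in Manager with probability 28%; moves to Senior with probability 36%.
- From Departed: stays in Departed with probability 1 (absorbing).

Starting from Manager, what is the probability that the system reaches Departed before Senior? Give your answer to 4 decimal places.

0.5000

Let h(s) be the probability of absorption at Departed starting from transient state s. Then h(Departed) = 1 and h(Senior) = 0. By first-step analysis:
h(Manager) = 0.36·0 + 0.28·h(Manager) + 0.36·1
Solving: h(Manager) = 0.5000.
Starting from Manager, the probability is 0.5000.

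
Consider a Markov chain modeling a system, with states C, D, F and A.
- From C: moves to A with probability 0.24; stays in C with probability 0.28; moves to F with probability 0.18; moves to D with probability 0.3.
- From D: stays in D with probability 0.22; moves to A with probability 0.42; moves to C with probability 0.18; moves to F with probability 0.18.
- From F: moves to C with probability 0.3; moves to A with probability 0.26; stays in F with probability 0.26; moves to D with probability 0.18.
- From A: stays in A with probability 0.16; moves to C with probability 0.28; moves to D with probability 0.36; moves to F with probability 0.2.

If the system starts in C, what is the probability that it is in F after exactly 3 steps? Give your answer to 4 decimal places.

0.2015

Propagate the distribution vector 3 steps from C.
After 0 steps: (1.0000, 0.0000, 0.0000, 0.0000)
After 1 step: (0.2800, 0.3000, 0.1800, 0.2400)
After 2 steps: (0.2536, 0.2688, 0.1992, 0.2784)
After 3 steps: (0.2571, 0.2713, 0.2015, 0.2701)
P(in F after 3 steps) = 0.2015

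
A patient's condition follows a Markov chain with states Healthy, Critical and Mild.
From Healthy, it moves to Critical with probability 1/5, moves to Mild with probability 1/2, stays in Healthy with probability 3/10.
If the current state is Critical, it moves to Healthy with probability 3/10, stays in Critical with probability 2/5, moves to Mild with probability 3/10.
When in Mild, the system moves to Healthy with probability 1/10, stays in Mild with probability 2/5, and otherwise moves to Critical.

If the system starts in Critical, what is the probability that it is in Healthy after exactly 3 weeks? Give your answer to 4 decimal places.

Propagate the distribution vector 3 weeks from Critical.
After 0 weeks: (0.0000, 1.0000, 0.0000)
After 1 week: (0.3000, 0.4000, 0.3000)
After 2 weeks: (0.2400, 0.3700, 0.3900)
After 3 weeks: (0.2220, 0.3910, 0.3870)
P(in Healthy after 3 weeks) = 0.2220

0.2220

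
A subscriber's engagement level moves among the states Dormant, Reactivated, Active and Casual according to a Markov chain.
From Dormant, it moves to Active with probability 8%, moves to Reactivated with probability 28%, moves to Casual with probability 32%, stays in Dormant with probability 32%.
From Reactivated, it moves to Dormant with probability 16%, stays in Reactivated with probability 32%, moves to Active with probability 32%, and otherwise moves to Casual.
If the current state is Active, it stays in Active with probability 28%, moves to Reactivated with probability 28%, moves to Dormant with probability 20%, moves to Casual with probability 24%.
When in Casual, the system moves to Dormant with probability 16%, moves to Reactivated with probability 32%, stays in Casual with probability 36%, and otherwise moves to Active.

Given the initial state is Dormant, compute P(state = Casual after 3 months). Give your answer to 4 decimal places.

0.2801

Propagate the distribution vector 3 months from Dormant.
After 0 months: (1.0000, 0.0000, 0.0000, 0.0000)
After 1 month: (0.3200, 0.2800, 0.0800, 0.3200)
After 2 months: (0.2144, 0.3040, 0.1888, 0.2928)
After 3 months: (0.2019, 0.3039, 0.2141, 0.2801)
P(in Casual after 3 months) = 0.2801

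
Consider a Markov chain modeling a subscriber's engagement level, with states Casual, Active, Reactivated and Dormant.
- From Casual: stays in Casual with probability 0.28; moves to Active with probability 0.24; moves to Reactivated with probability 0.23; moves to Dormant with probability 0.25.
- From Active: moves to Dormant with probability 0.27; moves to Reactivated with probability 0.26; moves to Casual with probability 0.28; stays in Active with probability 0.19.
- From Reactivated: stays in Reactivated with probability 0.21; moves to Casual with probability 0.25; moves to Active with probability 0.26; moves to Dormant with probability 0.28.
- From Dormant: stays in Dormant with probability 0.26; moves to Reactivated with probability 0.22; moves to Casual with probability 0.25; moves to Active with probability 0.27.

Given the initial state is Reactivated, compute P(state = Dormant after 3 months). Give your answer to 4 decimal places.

Propagate the distribution vector 3 months from Reactivated.
After 0 months: (0.0000, 0.0000, 1.0000, 0.0000)
After 1 month: (0.2500, 0.2600, 0.2100, 0.2800)
After 2 months: (0.2653, 0.2396, 0.2308, 0.2643)
After 3 months: (0.2651, 0.2406, 0.2299, 0.2644)
P(in Dormant after 3 months) = 0.2644

0.2644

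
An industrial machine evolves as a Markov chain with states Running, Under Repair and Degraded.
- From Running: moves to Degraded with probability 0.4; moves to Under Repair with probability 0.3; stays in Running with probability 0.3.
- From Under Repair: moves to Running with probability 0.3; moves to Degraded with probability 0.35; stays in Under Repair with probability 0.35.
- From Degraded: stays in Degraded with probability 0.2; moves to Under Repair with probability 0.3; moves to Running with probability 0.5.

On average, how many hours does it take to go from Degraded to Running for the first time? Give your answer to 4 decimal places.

Let t(s) be the expected number of hours to first reach Running from state s, with t(Running) = 0. Conditioning on the first hour:
t(Under Repair) = 1 + 0.35·t(Under Repair) + 0.35·t(Degraded)
t(Degraded) = 1 + 0.3·t(Under Repair) + 0.2·t(Degraded)
Solving: t(Under Repair) = 2.7711, t(Degraded) = 2.2892.
Expected hours from Degraded to Running: 2.2892.

2.2892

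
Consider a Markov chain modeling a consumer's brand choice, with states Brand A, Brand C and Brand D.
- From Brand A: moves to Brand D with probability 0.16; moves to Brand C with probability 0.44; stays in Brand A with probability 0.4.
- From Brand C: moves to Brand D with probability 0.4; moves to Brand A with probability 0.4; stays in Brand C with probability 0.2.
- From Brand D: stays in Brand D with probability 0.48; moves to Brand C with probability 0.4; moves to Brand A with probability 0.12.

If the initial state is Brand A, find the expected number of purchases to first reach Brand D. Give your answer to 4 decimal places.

4.0789

Let t(s) be the expected number of purchases to first reach Brand D from state s, with t(Brand D) = 0. Conditioning on the first purchase:
t(Brand A) = 1 + 0.4·t(Brand A) + 0.44·t(Brand C)
t(Brand C) = 1 + 0.4·t(Brand A) + 0.2·t(Brand C)
Solving: t(Brand A) = 4.0789, t(Brand C) = 3.2895.
Expected purchases from Brand A to Brand D: 4.0789.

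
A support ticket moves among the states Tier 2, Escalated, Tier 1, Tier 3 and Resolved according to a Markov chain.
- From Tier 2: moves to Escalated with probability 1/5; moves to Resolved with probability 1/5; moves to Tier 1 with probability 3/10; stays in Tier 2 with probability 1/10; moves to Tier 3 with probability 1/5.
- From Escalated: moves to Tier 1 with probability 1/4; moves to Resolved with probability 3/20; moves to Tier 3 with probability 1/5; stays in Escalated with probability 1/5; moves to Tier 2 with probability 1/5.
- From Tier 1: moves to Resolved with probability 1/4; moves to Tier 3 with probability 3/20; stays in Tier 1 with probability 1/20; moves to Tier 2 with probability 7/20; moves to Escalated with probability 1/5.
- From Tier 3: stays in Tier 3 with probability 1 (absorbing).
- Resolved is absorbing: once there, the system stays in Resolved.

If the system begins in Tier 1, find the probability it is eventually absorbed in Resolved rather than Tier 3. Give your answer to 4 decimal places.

0.5569

Let h(s) be the probability of absorption at Resolved starting from transient state s. Then h(Resolved) = 1 and h(Tier 3) = 0. By first-step analysis:
h(Tier 2) = 0.1·h(Tier 2) + 0.2·h(Escalated) + 0.3·h(Tier 1) + 0.2·0 + 0.2·1
h(Escalated) = 0.2·h(Tier 2) + 0.2·h(Escalated) + 0.25·h(Tier 1) + 0.2·0 + 0.15·1
h(Tier 1) = 0.35·h(Tier 2) + 0.2·h(Escalated) + 0.05·h(Tier 1) + 0.15·0 + 0.25·1
Solving: h(Tier 2) = 0.5169, h(Escalated) = 0.4908, h(Tier 1) = 0.5569.
Starting from Tier 1, the probability is 0.5569.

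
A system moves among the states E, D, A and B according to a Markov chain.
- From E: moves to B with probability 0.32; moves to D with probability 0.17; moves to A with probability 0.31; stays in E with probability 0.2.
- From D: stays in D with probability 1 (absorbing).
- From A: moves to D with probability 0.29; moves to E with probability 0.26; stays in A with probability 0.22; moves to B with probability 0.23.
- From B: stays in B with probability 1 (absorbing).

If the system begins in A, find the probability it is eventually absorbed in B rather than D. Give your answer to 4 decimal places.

0.4917

Let h(s) be the probability of absorption at B starting from transient state s. Then h(B) = 1 and h(D) = 0. By first-step analysis:
h(E) = 0.2·h(E) + 0.17·0 + 0.31·h(A) + 0.32·1
h(A) = 0.26·h(E) + 0.29·0 + 0.22·h(A) + 0.23·1
Solving: h(E) = 0.5905, h(A) = 0.4917.
Starting from A, the probability is 0.4917.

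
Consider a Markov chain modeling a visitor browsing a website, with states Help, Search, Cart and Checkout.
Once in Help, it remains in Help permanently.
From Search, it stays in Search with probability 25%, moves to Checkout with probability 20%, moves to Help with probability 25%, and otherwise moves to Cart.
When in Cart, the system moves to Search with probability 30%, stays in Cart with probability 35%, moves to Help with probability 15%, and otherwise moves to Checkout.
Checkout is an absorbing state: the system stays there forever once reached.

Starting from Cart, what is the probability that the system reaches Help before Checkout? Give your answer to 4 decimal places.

0.4717

Let h(s) be the probability of absorption at Help starting from transient state s. Then h(Help) = 1 and h(Checkout) = 0. By first-step analysis:
h(Search) = 0.25·1 + 0.25·h(Search) + 0.3·h(Cart) + 0.2·0
h(Cart) = 0.15·1 + 0.3·h(Search) + 0.35·h(Cart) + 0.2·0
Solving: h(Search) = 0.5220, h(Cart) = 0.4717.
Starting from Cart, the probability is 0.4717.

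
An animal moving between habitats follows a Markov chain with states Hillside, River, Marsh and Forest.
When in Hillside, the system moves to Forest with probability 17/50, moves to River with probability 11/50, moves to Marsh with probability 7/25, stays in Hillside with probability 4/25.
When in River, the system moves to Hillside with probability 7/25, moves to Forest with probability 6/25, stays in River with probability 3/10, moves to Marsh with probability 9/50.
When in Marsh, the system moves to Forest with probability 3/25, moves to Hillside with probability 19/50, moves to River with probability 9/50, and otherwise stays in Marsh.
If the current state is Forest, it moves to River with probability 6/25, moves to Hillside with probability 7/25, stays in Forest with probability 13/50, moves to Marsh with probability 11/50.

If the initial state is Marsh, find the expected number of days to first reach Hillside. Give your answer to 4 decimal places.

Let t(s) be the expected number of days to first reach Hillside from state s, with t(Hillside) = 0. Conditioning on the first day:
t(River) = 1 + 0.3·t(River) + 0.18·t(Marsh) + 0.24·t(Forest)
t(Marsh) = 1 + 0.18·t(River) + 0.32·t(Marsh) + 0.12·t(Forest)
t(Forest) = 1 + 0.24·t(River) + 0.22·t(Marsh) + 0.26·t(Forest)
Solving: t(River) = 3.3119, t(Marsh) = 2.9289, t(Forest) = 3.2962.
Expected days from Marsh to Hillside: 2.9289.

2.9289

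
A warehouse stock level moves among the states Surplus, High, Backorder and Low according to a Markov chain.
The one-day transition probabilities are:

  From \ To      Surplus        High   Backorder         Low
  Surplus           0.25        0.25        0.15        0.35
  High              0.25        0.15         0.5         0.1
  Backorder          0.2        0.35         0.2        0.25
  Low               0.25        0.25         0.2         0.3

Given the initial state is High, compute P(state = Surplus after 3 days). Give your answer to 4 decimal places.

0.2384

Propagate the distribution vector 3 days from High.
After 0 days: (0.0000, 1.0000, 0.0000, 0.0000)
After 1 day: (0.2500, 0.1500, 0.5000, 0.1000)
After 2 days: (0.2250, 0.2850, 0.2325, 0.2575)
After 3 days: (0.2384, 0.2448, 0.2743, 0.2426)
P(in Surplus after 3 days) = 0.2384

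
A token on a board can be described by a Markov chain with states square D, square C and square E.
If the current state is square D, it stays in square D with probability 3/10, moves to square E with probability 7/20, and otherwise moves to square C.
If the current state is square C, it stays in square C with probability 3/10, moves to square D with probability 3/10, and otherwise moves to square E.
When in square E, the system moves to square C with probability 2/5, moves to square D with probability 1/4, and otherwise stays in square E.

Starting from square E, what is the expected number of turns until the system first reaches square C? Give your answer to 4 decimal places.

Let t(s) be the expected number of turns to first reach square C from state s, with t(square C) = 0. Conditioning on the first turn:
t(square D) = 1 + 0.3·t(square D) + 0.35·t(square E)
t(square E) = 1 + 0.25·t(square D) + 0.35·t(square E)
Solving: t(square D) = 2.7211, t(square E) = 2.5850.
Expected turns from square E to square C: 2.5850.

2.5850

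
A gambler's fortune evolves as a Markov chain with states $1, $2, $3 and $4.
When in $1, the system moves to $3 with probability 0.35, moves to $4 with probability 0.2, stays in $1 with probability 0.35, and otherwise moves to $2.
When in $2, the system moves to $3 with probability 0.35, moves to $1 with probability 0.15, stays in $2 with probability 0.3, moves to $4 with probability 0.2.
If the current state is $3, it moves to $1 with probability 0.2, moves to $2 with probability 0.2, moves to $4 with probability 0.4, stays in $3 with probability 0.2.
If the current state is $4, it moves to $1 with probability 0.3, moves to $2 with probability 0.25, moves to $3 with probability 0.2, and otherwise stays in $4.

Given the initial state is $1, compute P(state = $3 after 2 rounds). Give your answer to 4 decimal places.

Propagate the distribution vector 2 rounds from $1.
After 0 rounds: (1.0000, 0.0000, 0.0000, 0.0000)
After 1 round: (0.3500, 0.1000, 0.3500, 0.2000)
After 2 rounds: (0.2675, 0.1850, 0.2675, 0.2800)
P(in $3 after 2 rounds) = 0.2675

0.2675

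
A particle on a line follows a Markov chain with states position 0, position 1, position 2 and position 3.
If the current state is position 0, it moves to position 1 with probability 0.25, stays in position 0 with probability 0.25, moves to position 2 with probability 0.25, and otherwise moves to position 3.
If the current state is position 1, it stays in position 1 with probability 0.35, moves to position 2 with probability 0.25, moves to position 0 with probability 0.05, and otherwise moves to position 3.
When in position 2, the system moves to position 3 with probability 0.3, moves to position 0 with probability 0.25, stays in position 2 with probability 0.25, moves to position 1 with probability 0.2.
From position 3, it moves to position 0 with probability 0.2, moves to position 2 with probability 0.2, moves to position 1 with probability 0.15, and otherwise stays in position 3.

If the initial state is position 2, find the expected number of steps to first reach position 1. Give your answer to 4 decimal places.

5.1364

Let t(s) be the expected number of steps to first reach position 1 from state s, with t(position 1) = 0. Conditioning on the first step:
t(position 0) = 1 + 0.25·t(position 0) + 0.25·t(position 2) + 0.25·t(position 3)
t(position 2) = 1 + 0.25·t(position 0) + 0.25·t(position 2) + 0.3·t(position 3)
t(position 3) = 1 + 0.2·t(position 0) + 0.2·t(position 2) + 0.45·t(position 3)
Solving: t(position 0) = 4.8636, t(position 2) = 5.1364, t(position 3) = 5.4545.
Expected steps from position 2 to position 1: 5.1364.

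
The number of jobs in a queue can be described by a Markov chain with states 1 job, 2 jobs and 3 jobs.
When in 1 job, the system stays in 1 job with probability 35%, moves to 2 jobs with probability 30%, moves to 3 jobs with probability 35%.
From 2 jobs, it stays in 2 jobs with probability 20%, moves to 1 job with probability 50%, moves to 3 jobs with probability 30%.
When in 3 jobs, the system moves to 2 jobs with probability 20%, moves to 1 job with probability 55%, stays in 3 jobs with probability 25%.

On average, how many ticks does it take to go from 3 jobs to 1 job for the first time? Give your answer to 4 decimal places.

Let t(s) be the expected number of ticks to first reach 1 job from state s, with t(1 job) = 0. Conditioning on the first tick:
t(2 jobs) = 1 + 0.2·t(2 jobs) + 0.3·t(3 jobs)
t(3 jobs) = 1 + 0.2·t(2 jobs) + 0.25·t(3 jobs)
Solving: t(2 jobs) = 1.9444, t(3 jobs) = 1.8519.
Expected ticks from 3 jobs to 1 job: 1.8519.

1.8519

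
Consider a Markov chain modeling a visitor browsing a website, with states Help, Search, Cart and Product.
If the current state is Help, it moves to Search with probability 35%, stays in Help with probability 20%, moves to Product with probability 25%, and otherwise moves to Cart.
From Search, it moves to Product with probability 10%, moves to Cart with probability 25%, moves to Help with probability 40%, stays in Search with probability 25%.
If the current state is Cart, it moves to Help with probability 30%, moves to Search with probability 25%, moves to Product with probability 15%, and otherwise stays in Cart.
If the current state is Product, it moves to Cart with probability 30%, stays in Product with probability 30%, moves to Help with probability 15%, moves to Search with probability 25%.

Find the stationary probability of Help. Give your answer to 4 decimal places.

0.2717

Let the stationary distribution be π with π = πP and π_1 + π_2 + π_3 + π_4 = 1.
π_1 = 0.2·π_1 + 0.4·π_2 + 0.3·π_3 + 0.15·π_4
π_2 = 0.35·π_1 + 0.25·π_2 + 0.25·π_3 + 0.25·π_4
π_3 = 0.2·π_1 + 0.25·π_2 + 0.3·π_3 + 0.3·π_4
Solving with the normalization constraint gives π = (0.2717, 0.2772, 0.2590, 0.1921).
So the stationary probability of Help is 0.2717.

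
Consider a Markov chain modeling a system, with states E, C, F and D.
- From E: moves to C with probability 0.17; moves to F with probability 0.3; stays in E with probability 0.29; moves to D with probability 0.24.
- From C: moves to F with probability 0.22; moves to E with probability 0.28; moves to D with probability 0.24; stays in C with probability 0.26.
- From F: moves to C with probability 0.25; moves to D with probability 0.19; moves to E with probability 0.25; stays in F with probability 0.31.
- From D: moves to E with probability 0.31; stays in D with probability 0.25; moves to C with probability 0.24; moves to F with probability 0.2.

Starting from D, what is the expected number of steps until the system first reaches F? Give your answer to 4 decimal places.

Let t(s) be the expected number of steps to first reach F from state s, with t(F) = 0. Conditioning on the first step:
t(E) = 1 + 0.29·t(E) + 0.17·t(C) + 0.24·t(D)
t(C) = 1 + 0.28·t(E) + 0.26·t(C) + 0.24·t(D)
t(D) = 1 + 0.31·t(E) + 0.24·t(C) + 0.25·t(D)
Solving: t(E) = 3.8562, t(C) = 4.1952, t(D) = 4.2697.
Expected steps from D to F: 4.2697.

4.2697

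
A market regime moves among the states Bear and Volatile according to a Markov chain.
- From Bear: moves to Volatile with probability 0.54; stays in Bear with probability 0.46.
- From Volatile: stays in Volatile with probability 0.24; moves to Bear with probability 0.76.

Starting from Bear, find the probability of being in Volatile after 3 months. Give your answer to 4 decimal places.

Propagate the distribution vector 3 months from Bear.
After 0 months: (1.0000, 0.0000)
After 1 month: (0.4600, 0.5400)
After 2 months: (0.6220, 0.3780)
After 3 months: (0.5734, 0.4266)
P(in Volatile after 3 months) = 0.4266

0.4266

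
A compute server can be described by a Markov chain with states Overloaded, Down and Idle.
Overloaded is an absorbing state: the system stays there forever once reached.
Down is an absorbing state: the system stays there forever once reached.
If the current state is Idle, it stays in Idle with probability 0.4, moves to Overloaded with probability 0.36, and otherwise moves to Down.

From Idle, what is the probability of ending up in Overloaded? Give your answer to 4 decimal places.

Let h(s) be the probability of absorption at Overloaded starting from transient state s. Then h(Overloaded) = 1 and h(Down) = 0. By first-step analysis:
h(Idle) = 0.36·1 + 0.24·0 + 0.4·h(Idle)
Solving: h(Idle) = 0.6000.
Starting from Idle, the probability is 0.6000.

0.6000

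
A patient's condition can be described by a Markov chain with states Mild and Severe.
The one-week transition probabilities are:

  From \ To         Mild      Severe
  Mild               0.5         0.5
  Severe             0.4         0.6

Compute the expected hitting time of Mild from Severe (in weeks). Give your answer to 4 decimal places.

2.5000

Let t(s) be the expected number of weeks to first reach Mild from state s, with t(Mild) = 0. Conditioning on the first week:
t(Severe) = 1 + 0.6·t(Severe)
Solving: t(Severe) = 2.5000.
Expected weeks from Severe to Mild: 2.5000.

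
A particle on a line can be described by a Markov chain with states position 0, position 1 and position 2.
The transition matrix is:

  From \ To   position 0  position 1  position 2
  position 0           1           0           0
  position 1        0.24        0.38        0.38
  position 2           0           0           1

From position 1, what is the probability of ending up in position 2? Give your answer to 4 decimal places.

0.6129

Let h(s) be the probability of absorption at position 2 starting from transient state s. Then h(position 2) = 1 and h(position 0) = 0. By first-step analysis:
h(position 1) = 0.24·0 + 0.38·h(position 1) + 0.38·1
Solving: h(position 1) = 0.6129.
Starting from position 1, the probability is 0.6129.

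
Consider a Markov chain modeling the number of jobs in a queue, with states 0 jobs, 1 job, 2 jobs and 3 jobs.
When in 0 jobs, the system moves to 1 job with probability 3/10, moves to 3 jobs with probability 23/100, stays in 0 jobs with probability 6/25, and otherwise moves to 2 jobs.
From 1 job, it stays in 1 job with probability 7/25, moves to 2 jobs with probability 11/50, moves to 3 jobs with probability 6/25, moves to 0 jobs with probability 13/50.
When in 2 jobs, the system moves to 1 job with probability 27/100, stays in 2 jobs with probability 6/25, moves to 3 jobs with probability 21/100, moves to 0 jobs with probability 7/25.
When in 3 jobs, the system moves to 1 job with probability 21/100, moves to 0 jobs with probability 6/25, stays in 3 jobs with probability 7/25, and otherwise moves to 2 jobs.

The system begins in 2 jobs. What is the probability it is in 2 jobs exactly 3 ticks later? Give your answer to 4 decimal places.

0.2392

Propagate the distribution vector 3 ticks from 2 jobs.
After 0 ticks: (0.0000, 0.0000, 1.0000, 0.0000)
After 1 tick: (0.2800, 0.2700, 0.2400, 0.2100)
After 2 ticks: (0.2550, 0.2685, 0.2381, 0.2384)
After 3 ticks: (0.2549, 0.2660, 0.2392, 0.2398)
P(in 2 jobs after 3 ticks) = 0.2392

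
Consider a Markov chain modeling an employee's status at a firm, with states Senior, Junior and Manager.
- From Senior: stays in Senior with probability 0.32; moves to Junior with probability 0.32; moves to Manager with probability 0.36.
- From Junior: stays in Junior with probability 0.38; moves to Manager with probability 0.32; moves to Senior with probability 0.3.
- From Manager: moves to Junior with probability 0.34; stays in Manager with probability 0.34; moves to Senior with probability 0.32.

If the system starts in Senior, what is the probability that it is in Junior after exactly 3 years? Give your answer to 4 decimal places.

0.3476

Propagate the distribution vector 3 years from Senior.
After 0 years: (1.0000, 0.0000, 0.0000)
After 1 year: (0.3200, 0.3200, 0.3600)
After 2 years: (0.3136, 0.3464, 0.3400)
After 3 years: (0.3131, 0.3476, 0.3393)
P(in Junior after 3 years) = 0.3476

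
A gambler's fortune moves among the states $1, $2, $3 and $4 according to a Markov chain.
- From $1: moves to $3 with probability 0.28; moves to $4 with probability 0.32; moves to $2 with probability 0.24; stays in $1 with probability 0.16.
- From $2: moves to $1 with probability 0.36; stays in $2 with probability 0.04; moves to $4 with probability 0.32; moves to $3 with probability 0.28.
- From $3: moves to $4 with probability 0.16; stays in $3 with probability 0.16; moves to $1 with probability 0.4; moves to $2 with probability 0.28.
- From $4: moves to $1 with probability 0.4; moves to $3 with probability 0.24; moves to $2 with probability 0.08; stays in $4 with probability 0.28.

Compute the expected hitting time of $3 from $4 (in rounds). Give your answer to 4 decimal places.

3.8793

Let t(s) be the expected number of rounds to first reach $3 from state s, with t($3) = 0. Conditioning on the first round:
t($1) = 1 + 0.16·t($1) + 0.24·t($2) + 0.32·t($4)
t($2) = 1 + 0.36·t($1) + 0.04·t($2) + 0.32·t($4)
t($4) = 1 + 0.4·t($1) + 0.08·t($2) + 0.28·t($4)
Solving: t($1) = 3.7356, t($2) = 3.7356, t($4) = 3.8793.
Expected rounds from $4 to $3: 3.8793.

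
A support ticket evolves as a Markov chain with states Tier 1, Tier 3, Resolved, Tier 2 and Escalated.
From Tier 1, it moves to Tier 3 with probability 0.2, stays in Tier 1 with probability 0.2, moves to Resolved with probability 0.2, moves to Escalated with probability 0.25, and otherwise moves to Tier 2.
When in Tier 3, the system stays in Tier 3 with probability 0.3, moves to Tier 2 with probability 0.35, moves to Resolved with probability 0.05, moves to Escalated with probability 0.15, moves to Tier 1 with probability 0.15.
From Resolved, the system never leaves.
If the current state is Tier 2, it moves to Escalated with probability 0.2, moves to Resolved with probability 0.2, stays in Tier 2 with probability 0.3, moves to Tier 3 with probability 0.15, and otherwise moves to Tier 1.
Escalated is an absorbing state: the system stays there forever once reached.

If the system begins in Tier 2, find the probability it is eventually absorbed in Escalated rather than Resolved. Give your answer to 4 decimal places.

0.5357

Let h(s) be the probability of absorption at Escalated starting from transient state s. Then h(Escalated) = 1 and h(Resolved) = 0. By first-step analysis:
h(Tier 1) = 0.2·h(Tier 1) + 0.2·h(Tier 3) + 0.2·0 + 0.15·h(Tier 2) + 0.25·1
h(Tier 3) = 0.15·h(Tier 1) + 0.3·h(Tier 3) + 0.05·0 + 0.35·h(Tier 2) + 0.15·1
h(Tier 2) = 0.15·h(Tier 1) + 0.15·h(Tier 3) + 0.2·0 + 0.3·h(Tier 2) + 0.2·1
Solving: h(Tier 1) = 0.5637, h(Tier 3) = 0.6029, h(Tier 2) = 0.5357.
Starting from Tier 2, the probability is 0.5357.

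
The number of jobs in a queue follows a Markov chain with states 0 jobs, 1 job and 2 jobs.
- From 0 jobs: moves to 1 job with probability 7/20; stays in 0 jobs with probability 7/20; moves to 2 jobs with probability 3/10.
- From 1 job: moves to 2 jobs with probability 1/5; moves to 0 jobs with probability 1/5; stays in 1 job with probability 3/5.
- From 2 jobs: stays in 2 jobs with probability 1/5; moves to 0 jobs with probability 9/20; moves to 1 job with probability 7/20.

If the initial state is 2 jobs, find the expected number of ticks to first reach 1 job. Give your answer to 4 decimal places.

Let t(s) be the expected number of ticks to first reach 1 job from state s, with t(1 job) = 0. Conditioning on the first tick:
t(0 jobs) = 1 + 0.35·t(0 jobs) + 0.3·t(2 jobs)
t(2 jobs) = 1 + 0.45·t(0 jobs) + 0.2·t(2 jobs)
Solving: t(0 jobs) = 2.8571, t(2 jobs) = 2.8571.
Expected ticks from 2 jobs to 1 job: 2.8571.

2.8571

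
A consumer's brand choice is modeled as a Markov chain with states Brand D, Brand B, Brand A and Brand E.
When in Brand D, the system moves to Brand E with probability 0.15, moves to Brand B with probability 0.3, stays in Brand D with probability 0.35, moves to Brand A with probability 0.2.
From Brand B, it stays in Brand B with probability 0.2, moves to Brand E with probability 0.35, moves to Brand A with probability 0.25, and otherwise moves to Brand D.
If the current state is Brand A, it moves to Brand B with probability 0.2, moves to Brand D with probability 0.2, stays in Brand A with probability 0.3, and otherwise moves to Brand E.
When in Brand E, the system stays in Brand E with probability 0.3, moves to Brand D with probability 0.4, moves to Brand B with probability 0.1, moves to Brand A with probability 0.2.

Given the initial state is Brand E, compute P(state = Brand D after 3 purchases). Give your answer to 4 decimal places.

Propagate the distribution vector 3 purchases from Brand E.
After 0 purchases: (0.0000, 0.0000, 0.0000, 1.0000)
After 1 purchase: (0.4000, 0.1000, 0.2000, 0.3000)
After 2 purchases: (0.3200, 0.2100, 0.2250, 0.2450)
After 3 purchases: (0.2970, 0.2075, 0.2330, 0.2625)
P(in Brand D after 3 purchases) = 0.2970

0.2970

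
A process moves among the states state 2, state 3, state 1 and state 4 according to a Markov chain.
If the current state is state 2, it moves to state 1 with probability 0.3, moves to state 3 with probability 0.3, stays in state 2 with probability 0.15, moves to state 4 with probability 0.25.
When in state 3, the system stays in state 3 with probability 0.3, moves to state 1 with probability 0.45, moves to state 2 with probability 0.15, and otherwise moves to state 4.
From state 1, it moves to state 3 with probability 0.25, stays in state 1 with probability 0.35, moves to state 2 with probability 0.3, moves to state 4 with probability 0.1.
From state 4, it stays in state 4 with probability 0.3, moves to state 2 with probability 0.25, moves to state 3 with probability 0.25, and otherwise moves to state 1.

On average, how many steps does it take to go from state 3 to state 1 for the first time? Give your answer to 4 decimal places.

2.5897

Let t(s) be the expected number of steps to first reach state 1 from state s, with t(state 1) = 0. Conditioning on the first step:
t(state 2) = 1 + 0.15·t(state 2) + 0.3·t(state 3) + 0.25·t(state 4)
t(state 3) = 1 + 0.15·t(state 2) + 0.3·t(state 3) + 0.1·t(state 4)
t(state 4) = 1 + 0.25·t(state 2) + 0.25·t(state 3) + 0.3·t(state 4)
Solving: t(state 2) = 3.1093, t(state 3) = 2.5897, t(state 4) = 3.4639.
Expected steps from state 3 to state 1: 2.5897.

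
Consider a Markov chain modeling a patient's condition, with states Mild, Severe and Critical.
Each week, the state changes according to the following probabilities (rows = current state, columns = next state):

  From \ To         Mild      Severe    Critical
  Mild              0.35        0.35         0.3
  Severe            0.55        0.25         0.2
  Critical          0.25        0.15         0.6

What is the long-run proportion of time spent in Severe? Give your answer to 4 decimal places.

Let the stationary distribution be π with π = πP and π_1 + π_2 + π_3 = 1.
π_1 = 0.35·π_1 + 0.55·π_2 + 0.25·π_3
π_2 = 0.35·π_1 + 0.25·π_2 + 0.15·π_3
Solving with the normalization constraint gives π = (0.3600, 0.2467, 0.3933).
So the stationary probability of Severe is 0.2467.

0.2467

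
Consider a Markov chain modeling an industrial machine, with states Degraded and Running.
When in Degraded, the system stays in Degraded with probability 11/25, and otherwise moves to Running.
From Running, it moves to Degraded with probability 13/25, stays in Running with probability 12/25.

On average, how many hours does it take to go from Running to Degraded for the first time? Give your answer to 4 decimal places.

Let t(s) be the expected number of hours to first reach Degraded from state s, with t(Degraded) = 0. Conditioning on the first hour:
t(Running) = 1 + 0.48·t(Running)
Solving: t(Running) = 1.9231.
Expected hours from Running to Degraded: 1.9231.

1.9231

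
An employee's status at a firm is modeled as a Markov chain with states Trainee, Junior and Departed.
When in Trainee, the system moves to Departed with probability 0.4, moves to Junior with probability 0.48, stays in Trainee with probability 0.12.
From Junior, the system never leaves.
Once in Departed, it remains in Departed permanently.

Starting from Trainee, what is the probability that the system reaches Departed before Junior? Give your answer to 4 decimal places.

Let h(s) be the probability of absorption at Departed starting from transient state s. Then h(Departed) = 1 and h(Junior) = 0. By first-step analysis:
h(Trainee) = 0.12·h(Trainee) + 0.48·0 + 0.4·1
Solving: h(Trainee) = 0.4545.
Starting from Trainee, the probability is 0.4545.

0.4545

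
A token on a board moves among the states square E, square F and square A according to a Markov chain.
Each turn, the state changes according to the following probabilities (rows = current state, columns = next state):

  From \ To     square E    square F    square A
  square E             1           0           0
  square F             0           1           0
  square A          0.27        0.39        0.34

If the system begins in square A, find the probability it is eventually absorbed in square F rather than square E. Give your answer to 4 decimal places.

0.5909

Let h(s) be the probability of absorption at square F starting from transient state s. Then h(square F) = 1 and h(square E) = 0. By first-step analysis:
h(square A) = 0.27·0 + 0.39·1 + 0.34·h(square A)
Solving: h(square A) = 0.5909.
Starting from square A, the probability is 0.5909.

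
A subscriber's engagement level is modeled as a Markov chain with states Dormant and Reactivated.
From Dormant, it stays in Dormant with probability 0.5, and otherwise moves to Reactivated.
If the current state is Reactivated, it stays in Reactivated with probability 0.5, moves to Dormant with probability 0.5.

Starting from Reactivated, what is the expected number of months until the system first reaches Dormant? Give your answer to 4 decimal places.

2.0000

Let t(s) be the expected number of months to first reach Dormant from state s, with t(Dormant) = 0. Conditioning on the first month:
t(Reactivated) = 1 + 0.5·t(Reactivated)
Solving: t(Reactivated) = 2.0000.
Expected months from Reactivated to Dormant: 2.0000.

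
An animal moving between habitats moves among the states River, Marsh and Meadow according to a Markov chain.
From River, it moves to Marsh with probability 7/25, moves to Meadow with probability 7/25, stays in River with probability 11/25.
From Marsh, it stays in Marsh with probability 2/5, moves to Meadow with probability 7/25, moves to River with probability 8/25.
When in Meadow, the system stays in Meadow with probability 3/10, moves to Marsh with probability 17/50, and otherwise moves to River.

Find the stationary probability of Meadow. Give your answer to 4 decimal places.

Let the stationary distribution be π with π = πP and π_1 + π_2 + π_3 = 1.
π_1 = 0.44·π_1 + 0.32·π_2 + 0.36·π_3
π_2 = 0.28·π_1 + 0.4·π_2 + 0.34·π_3
Solving with the normalization constraint gives π = (0.3766, 0.3377, 0.2857).
So the stationary probability of Meadow is 0.2857.

0.2857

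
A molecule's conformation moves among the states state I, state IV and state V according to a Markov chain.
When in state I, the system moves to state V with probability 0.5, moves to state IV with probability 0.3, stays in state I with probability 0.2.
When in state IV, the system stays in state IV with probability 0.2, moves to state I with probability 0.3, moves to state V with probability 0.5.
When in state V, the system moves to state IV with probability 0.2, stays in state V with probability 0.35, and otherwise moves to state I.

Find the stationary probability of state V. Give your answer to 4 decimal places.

0.4348

Let the stationary distribution be π with π = πP and π_1 + π_2 + π_3 = 1.
π_1 = 0.2·π_1 + 0.3·π_2 + 0.45·π_3
π_2 = 0.3·π_1 + 0.2·π_2 + 0.2·π_3
Solving with the normalization constraint gives π = (0.3320, 0.2332, 0.4348).
So the stationary probability of state V is 0.4348.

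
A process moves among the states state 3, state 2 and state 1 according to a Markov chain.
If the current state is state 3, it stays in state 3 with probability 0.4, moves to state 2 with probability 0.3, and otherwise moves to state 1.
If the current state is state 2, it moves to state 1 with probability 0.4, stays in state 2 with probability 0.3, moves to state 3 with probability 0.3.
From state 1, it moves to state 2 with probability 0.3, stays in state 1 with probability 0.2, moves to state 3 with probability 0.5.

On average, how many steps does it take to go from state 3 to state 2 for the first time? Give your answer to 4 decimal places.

3.3333

Let t(s) be the expected number of steps to first reach state 2 from state s, with t(state 2) = 0. Conditioning on the first step:
t(state 3) = 1 + 0.4·t(state 3) + 0.3·t(state 1)
t(state 1) = 1 + 0.5·t(state 3) + 0.2·t(state 1)
Solving: t(state 3) = 3.3333, t(state 1) = 3.3333.
Expected steps from state 3 to state 2: 3.3333.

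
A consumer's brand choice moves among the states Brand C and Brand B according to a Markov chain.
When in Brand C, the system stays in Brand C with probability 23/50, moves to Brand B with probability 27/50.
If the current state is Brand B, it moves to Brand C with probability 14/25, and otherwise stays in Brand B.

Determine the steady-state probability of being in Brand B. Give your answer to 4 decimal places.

0.4909

Let the stationary distribution be π with π = πP and π_1 + π_2 = 1.
π_1 = 0.46·π_1 + 0.56·π_2
Solving with the normalization constraint gives π = (0.5091, 0.4909).
So the stationary probability of Brand B is 0.4909.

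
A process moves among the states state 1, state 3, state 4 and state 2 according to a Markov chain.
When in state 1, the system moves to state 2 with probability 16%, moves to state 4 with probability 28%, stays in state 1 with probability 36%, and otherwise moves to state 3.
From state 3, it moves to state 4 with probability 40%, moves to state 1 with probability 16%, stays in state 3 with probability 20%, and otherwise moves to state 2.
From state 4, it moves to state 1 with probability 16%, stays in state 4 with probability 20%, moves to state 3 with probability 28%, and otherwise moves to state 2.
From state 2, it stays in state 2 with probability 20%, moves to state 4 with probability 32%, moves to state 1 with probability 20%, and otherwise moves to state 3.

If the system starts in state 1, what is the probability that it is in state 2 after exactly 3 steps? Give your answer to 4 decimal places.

0.2460

Propagate the distribution vector 3 steps from state 1.
After 0 steps: (1.0000, 0.0000, 0.0000, 0.0000)
After 1 step: (0.3600, 0.2000, 0.2800, 0.1600)
After 2 steps: (0.2384, 0.2352, 0.2880, 0.2384)
After 3 steps: (0.2172, 0.2421, 0.2947, 0.2460)
P(in state 2 after 3 steps) = 0.2460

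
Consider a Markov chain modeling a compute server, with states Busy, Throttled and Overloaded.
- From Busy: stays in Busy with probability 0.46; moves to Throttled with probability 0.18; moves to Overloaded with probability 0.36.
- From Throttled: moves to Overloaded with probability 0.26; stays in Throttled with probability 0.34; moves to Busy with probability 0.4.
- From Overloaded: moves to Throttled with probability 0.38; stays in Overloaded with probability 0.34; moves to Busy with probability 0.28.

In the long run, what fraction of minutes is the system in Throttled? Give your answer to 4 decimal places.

0.2915

Let the stationary distribution be π with π = πP and π_1 + π_2 + π_3 = 1.
π_1 = 0.46·π_1 + 0.4·π_2 + 0.28·π_3
π_2 = 0.18·π_1 + 0.34·π_2 + 0.38·π_3
Solving with the normalization constraint gives π = (0.3841, 0.2915, 0.3244).
So the stationary probability of Throttled is 0.2915.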